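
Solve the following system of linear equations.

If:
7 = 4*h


Then:
h = 7/4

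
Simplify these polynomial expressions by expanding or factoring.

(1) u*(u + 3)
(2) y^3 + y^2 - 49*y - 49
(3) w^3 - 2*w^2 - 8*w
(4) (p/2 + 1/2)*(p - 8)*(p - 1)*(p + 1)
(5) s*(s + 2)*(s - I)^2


(1) = u^2 + 3*u
(2) = (y - 7)*(y + 1)*(y + 7)
(3) = w*(w - 4)*(w + 2)
(4) = p^4/2 - 7*p^3/2 - 9*p^2/2 + 7*p/2 + 4
(5) = s^4 + 2*s^3 - 2*I*s^3 - s^2 - 4*I*s^2 - 2*s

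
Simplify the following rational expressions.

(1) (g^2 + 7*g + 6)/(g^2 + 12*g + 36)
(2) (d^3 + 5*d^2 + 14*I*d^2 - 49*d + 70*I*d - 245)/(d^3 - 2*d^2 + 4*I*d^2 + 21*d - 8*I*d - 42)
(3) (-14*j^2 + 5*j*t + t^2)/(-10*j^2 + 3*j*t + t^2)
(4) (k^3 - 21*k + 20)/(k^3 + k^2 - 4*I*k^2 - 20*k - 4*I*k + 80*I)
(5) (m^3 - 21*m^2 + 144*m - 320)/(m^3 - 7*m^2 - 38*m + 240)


(1) = (g + 1)/(g + 6)
(2) = (d^2 + d*(5 + 7*I) + 35*I)/(d^2 + d*(-2 - 3*I) + 6*I)
(3) = (7*j + t)/(5*j + t)
(4) = (k - 1)/(k - 4*I)
(5) = (m - 8)/(m + 6)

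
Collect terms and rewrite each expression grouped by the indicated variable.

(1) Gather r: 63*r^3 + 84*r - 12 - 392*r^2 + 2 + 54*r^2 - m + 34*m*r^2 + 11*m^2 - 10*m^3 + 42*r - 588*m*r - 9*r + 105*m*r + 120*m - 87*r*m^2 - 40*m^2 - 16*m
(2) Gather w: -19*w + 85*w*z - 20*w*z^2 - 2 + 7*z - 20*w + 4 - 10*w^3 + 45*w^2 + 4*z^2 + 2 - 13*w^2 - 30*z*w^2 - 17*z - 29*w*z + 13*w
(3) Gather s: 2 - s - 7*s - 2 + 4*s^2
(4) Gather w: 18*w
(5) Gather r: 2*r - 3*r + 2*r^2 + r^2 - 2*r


(1) = -10*m^3 - 29*m^2 + 103*m + 63*r^3 + r^2*(34*m - 338) + r*(-87*m^2 - 483*m + 117) - 10
(2) = -10*w^3 + w^2*(32 - 30*z) + w*(-20*z^2 + 56*z - 26) + 4*z^2 - 10*z + 4
(3) = 4*s^2 - 8*s
(4) = 18*w
(5) = 3*r^2 - 3*r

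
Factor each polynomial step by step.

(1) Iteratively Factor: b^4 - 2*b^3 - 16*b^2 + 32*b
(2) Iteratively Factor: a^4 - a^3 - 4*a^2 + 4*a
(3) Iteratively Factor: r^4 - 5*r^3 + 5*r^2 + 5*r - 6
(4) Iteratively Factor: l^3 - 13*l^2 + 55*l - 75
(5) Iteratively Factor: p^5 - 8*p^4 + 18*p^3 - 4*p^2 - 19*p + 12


(1) = (b - 2)*(b^3 - 16*b) = (b - 4)*(b - 2)*(b^2 + 4*b) = b*(b - 4)*(b - 2)*(b + 4)
(2) = (a - 1)*(a^3 - 4*a) = (a - 1)*(a + 2)*(a^2 - 2*a) = (a - 2)*(a - 1)*(a + 2)*(a)
(3) = (r - 2)*(r^3 - 3*r^2 - r + 3) = (r - 3)*(r - 2)*(r^2 - 1) = (r - 3)*(r - 2)*(r + 1)*(r - 1)
(4) = (l - 5)*(l^2 - 8*l + 15) = (l - 5)^2*(l - 3)
(5) = (p - 4)*(p^4 - 4*p^3 + 2*p^2 + 4*p - 3) = (p - 4)*(p - 3)*(p^3 - p^2 - p + 1) = (p - 4)*(p - 3)*(p - 1)*(p^2 - 1) = (p - 4)*(p - 3)*(p - 1)^2*(p + 1)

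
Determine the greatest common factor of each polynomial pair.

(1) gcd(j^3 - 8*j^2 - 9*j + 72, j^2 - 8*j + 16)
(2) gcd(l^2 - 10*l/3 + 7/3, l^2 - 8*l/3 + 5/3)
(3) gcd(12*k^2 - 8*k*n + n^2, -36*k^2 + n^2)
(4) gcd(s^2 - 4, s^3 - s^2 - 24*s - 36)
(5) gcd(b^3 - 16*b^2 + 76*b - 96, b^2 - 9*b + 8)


(1) = 1
(2) = l - 1
(3) = gcd((-6*k + n)*(-2*k + n), (-6*k + n)*(6*k + n)) = 6*k - n
(4) = s + 2
(5) = b - 8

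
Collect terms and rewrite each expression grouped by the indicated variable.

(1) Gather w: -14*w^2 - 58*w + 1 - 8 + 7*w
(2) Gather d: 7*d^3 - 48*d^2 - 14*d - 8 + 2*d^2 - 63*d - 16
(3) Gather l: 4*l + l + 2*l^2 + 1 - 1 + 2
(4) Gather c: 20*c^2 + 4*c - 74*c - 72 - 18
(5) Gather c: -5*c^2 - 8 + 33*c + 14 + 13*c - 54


(1) = -14*w^2 - 51*w - 7
(2) = 7*d^3 - 46*d^2 - 77*d - 24
(3) = 2*l^2 + 5*l + 2
(4) = 20*c^2 - 70*c - 90
(5) = -5*c^2 + 46*c - 48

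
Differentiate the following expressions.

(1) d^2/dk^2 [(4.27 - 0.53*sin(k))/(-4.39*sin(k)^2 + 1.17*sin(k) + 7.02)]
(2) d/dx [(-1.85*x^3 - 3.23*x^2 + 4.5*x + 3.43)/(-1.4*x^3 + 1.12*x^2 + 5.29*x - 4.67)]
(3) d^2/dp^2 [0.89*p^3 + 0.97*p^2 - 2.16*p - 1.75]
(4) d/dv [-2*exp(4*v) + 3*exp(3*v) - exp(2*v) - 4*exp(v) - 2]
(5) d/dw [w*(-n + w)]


(1) = (-10.214213*sin(k)^5 + 326.445229*sin(k)^4 - 143.368181*sin(k)^3 + 42.815127*sin(k)^2 + 168.40278*sin(k) - 283.580622)/(84.604519*sin(k)^6 - 67.645071*sin(k)^5 - 387.842013*sin(k)^4 + 214.739343*sin(k)^3 + 620.193834*sin(k)^2 - 172.974204*sin(k) - 345.948408)
(2) = (-6.594*x^4 - 6.973*x^3 + 18.1978*x^2 + 22.485*x - 39.1597)/(1.96*x^6 - 3.136*x^5 - 13.5576*x^4 + 24.9256*x^3 + 17.5233*x^2 - 49.4086*x + 21.8089)
(3) = 5.34*p + 1.94
(4) = (-8*exp(3*v) + 9*exp(2*v) - 2*exp(v) - 4)*exp(v)
(5) = -n + 2*w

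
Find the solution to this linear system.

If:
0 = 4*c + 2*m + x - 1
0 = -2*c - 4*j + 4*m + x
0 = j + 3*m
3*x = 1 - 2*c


Then:
c = 17/88
j = -3/88
m = 1/88
x = 9/44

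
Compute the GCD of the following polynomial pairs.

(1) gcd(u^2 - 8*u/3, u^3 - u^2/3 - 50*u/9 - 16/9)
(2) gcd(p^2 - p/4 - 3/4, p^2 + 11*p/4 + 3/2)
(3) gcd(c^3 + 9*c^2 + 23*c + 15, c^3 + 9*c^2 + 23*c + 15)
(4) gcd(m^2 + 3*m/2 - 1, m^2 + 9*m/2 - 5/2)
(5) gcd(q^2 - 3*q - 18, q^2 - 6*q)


(1) = gcd(u*(u - 8/3), (u - 8/3)*(u + 1/3)*(u + 2)) = u - 8/3
(2) = p + 3/4
(3) = c^3 + 9*c^2 + 23*c + 15
(4) = gcd((m - 1/2)*(m + 2), (m - 1/2)*(m + 5)) = m - 1/2
(5) = gcd((q - 6)*(q + 3), q*(q - 6)) = q - 6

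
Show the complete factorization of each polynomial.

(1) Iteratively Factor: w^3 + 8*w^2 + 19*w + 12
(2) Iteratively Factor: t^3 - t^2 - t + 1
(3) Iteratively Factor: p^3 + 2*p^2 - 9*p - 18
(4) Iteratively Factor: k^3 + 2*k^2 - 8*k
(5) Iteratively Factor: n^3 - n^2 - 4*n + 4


(1) = (w + 1)*(w^2 + 7*w + 12) = (w + 1)*(w + 3)*(w + 4)
(2) = (t - 1)*(t^2 - 1) = (t - 1)*(t + 1)*(t - 1)
(3) = (p + 3)*(p^2 - p - 6) = (p - 3)*(p + 3)*(p + 2)
(4) = (k + 4)*(k^2 - 2*k) = (k - 2)*(k + 4)*(k)
(5) = (n - 2)*(n^2 + n - 2) = (n - 2)*(n + 2)*(n - 1)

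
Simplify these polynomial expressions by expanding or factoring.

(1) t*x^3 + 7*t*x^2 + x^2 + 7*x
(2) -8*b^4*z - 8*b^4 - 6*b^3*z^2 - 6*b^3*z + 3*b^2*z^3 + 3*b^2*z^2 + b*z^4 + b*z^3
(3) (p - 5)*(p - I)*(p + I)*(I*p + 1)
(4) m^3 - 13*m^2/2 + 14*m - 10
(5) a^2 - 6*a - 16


(1) = x*(x + 7)*(t*x + 1)
(2) = (-2*b + z)*(b + z)*(4*b + z)*(b*z + b)
(3) = I*p^4 + p^3 - 5*I*p^3 - 5*p^2 + I*p^2 + p - 5*I*p - 5
(4) = (m - 5/2)*(m - 2)^2
(5) = (a - 8)*(a + 2)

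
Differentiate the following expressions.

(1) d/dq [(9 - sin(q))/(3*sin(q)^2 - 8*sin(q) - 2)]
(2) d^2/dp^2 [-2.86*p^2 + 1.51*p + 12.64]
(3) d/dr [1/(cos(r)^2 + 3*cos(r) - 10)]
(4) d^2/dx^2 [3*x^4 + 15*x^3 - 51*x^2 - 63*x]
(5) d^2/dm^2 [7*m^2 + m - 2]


(1) = (3*sin(q)^2 - 54*sin(q) + 74)*cos(q)/(3*sin(q)^2 - 8*sin(q) - 2)^2
(2) = -5.72000000000000
(3) = (2*cos(r) + 3)*sin(r)/(cos(r)^2 + 3*cos(r) - 10)^2
(4) = 36*x^2 + 90*x - 102
(5) = 14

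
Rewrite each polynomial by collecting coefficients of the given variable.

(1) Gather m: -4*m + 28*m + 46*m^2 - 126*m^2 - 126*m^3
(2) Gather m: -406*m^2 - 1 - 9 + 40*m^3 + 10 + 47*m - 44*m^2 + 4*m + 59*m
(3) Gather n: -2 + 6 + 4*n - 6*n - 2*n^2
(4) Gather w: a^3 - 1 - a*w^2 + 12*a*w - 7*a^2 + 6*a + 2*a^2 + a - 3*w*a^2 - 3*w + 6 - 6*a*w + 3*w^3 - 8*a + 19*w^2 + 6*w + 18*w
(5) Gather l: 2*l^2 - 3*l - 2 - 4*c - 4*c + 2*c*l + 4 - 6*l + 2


(1) = -126*m^3 - 80*m^2 + 24*m
(2) = 40*m^3 - 450*m^2 + 110*m
(3) = -2*n^2 - 2*n + 4
(4) = a^3 - 5*a^2 - a + 3*w^3 + w^2*(19 - a) + w*(-3*a^2 + 6*a + 21) + 5
(5) = -8*c + 2*l^2 + l*(2*c - 9) + 4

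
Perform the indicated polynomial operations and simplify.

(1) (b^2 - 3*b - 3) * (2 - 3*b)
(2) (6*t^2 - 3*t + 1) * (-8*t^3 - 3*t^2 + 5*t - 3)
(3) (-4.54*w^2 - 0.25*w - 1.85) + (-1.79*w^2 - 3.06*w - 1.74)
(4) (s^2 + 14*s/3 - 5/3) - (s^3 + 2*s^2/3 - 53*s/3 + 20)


(1) = -3*b^3 + 11*b^2 + 3*b - 6
(2) = -48*t^5 + 6*t^4 + 31*t^3 - 36*t^2 + 14*t - 3
(3) = -6.33*w^2 - 3.31*w - 3.59
(4) = -s^3 + s^2/3 + 67*s/3 - 65/3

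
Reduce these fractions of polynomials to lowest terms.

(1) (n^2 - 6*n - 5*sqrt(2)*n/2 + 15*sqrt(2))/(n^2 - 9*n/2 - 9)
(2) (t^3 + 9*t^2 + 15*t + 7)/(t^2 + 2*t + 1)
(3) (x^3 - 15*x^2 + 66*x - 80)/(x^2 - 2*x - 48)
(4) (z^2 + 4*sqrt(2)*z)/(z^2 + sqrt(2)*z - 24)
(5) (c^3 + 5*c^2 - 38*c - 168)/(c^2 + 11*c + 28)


(1) = (4*n - 10*sqrt(2))/(4*n + 6)
(2) = t + 7
(3) = (x^2 - 7*x + 10)/(x + 6)
(4) = z/(z - 3*sqrt(2))
(5) = c - 6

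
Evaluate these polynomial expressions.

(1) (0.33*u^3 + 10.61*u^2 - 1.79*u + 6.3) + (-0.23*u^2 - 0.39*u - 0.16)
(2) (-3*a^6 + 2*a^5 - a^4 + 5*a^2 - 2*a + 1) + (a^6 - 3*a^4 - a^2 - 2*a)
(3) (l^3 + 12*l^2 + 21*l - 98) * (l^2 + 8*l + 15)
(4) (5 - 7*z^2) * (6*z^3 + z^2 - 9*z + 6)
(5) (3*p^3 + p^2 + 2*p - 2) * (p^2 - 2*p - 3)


(1) = 0.33*u^3 + 10.38*u^2 - 2.18*u + 6.14
(2) = -2*a^6 + 2*a^5 - 4*a^4 + 4*a^2 - 4*a + 1
(3) = l^5 + 20*l^4 + 132*l^3 + 250*l^2 - 469*l - 1470
(4) = -42*z^5 - 7*z^4 + 93*z^3 - 37*z^2 - 45*z + 30
(5) = 3*p^5 - 5*p^4 - 9*p^3 - 9*p^2 - 2*p + 6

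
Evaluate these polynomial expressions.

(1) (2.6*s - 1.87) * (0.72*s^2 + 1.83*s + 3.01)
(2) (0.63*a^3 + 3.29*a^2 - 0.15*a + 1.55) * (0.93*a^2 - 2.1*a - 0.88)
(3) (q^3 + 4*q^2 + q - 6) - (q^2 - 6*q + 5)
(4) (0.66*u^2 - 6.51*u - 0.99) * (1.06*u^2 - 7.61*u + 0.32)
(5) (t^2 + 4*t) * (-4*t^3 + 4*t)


(1) = 1.872*s^3 + 3.4116*s^2 + 4.4039*s - 5.6287
(2) = 0.5859*a^5 + 1.7367*a^4 - 7.6029*a^3 - 1.1387*a^2 - 3.123*a - 1.364
(3) = q^3 + 3*q^2 + 7*q - 11
(4) = 0.6996*u^4 - 11.9232*u^3 + 48.7029*u^2 + 5.4507*u - 0.3168
(5) = -4*t^5 - 16*t^4 + 4*t^3 + 16*t^2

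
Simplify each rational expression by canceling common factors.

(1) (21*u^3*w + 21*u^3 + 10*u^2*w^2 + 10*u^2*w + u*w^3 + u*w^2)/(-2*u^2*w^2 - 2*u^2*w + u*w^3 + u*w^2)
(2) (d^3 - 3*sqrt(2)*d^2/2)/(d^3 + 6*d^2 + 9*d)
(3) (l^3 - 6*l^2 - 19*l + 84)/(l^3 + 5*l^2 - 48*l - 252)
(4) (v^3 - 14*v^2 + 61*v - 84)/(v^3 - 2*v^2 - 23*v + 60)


(1) = (-21*u^2 - 10*u*w - w^2)/(2*u*w - w^2)
(2) = (2*d^2 - 3*sqrt(2)*d)/(2*d^2 + 12*d + 18)
(3) = (l^2 + l - 12)/(l^2 + 12*l + 36)
(4) = (v - 7)/(v + 5)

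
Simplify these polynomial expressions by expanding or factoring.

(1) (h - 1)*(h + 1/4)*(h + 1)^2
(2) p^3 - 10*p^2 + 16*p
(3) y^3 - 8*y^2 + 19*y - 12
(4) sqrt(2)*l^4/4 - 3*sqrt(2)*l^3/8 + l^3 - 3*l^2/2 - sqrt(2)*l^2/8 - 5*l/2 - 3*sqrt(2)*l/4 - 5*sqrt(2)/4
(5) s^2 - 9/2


(1) = h^4 + 5*h^3/4 - 3*h^2/4 - 5*h/4 - 1/4
(2) = p*(p - 8)*(p - 2)
(3) = (y - 4)*(y - 3)*(y - 1)
(4) = (l/2 + sqrt(2)/2)*(l - 5/2)*(l + 1)*(sqrt(2)*l/2 + 1)
(5) = (s - 3*sqrt(2)/2)*(s + 3*sqrt(2)/2)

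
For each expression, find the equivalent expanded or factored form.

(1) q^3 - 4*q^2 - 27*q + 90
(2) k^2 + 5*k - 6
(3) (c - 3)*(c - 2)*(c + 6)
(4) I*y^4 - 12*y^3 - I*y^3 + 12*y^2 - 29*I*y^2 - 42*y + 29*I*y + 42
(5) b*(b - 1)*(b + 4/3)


(1) = (q - 6)*(q - 3)*(q + 5)
(2) = (k - 1)*(k + 6)
(3) = c^3 + c^2 - 24*c + 36
(4) = (y - I)*(y + 6*I)*(y + 7*I)*(I*y - I)
(5) = b^3 + b^2/3 - 4*b/3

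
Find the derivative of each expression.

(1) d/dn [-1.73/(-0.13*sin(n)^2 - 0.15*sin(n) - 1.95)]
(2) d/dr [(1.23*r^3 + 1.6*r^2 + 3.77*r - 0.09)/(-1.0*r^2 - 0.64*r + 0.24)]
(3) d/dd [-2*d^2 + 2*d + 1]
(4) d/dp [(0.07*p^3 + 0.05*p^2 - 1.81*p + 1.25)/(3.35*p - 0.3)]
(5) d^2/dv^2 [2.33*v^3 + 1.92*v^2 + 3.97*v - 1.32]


(1) = -(0.4498*sin(n) + 0.2595)*cos(n)/(0.13*sin(n)^2 + 0.15*sin(n) + 1.95)^2
(2) = (-1.23*r^4 - 1.5744*r^3 + 3.6316*r^2 + 0.588*r + 0.8472)/(1.0*r^4 + 1.28*r^3 - 0.0704*r^2 - 0.3072*r + 0.0576)
(3) = 2 - 4*d
(4) = (0.469*p^3 + 0.1045*p^2 - 0.03*p - 3.6445)/(11.2225*p^2 - 2.01*p + 0.09)
(5) = 13.98*v + 3.84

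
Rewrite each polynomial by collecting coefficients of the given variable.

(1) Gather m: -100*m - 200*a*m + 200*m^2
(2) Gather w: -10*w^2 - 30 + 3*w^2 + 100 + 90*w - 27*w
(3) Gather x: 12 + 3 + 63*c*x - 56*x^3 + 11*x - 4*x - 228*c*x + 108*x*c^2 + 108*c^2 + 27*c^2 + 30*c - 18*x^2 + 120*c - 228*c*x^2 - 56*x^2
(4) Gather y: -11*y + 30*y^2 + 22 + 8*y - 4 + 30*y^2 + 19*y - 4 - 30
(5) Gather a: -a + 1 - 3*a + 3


(1) = 200*m^2 + m*(-200*a - 100)
(2) = -7*w^2 + 63*w + 70
(3) = 135*c^2 + 150*c - 56*x^3 + x^2*(-228*c - 74) + x*(108*c^2 - 165*c + 7) + 15
(4) = 60*y^2 + 16*y - 16
(5) = 4 - 4*a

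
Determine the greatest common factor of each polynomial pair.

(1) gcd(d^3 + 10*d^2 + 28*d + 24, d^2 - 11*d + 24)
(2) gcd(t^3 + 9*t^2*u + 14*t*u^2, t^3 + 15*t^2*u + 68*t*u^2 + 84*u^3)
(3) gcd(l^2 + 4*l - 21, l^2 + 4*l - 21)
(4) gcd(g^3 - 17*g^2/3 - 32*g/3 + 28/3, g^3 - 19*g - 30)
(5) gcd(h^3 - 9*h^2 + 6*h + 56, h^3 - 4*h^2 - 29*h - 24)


(1) = gcd((d + 2)^2*(d + 6), (d - 8)*(d - 3)) = 1
(2) = t^2 + 9*t*u + 14*u^2
(3) = gcd((l - 3)*(l + 7), (l - 3)*(l + 7)) = l^2 + 4*l - 21
(4) = g + 2
(5) = 1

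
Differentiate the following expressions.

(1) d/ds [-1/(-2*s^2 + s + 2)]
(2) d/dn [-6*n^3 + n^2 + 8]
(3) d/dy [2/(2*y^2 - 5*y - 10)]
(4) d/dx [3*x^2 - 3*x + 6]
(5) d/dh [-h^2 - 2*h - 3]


(1) = (1 - 4*s)/(-2*s^2 + s + 2)^2
(2) = 2*n*(1 - 9*n)
(3) = 2*(5 - 4*y)/(-2*y^2 + 5*y + 10)^2
(4) = 6*x - 3
(5) = -2*h - 2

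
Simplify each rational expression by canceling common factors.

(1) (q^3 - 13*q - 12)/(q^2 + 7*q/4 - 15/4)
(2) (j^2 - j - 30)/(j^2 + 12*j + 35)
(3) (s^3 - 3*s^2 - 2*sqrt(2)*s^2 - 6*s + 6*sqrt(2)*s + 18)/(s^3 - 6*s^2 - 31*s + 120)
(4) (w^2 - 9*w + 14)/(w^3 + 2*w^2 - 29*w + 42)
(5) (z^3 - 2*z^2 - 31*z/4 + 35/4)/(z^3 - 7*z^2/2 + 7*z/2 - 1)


(1) = (4*q^2 - 12*q - 16)/(4*q - 5)
(2) = (j - 6)/(j + 7)
(3) = (s^2 - 2*sqrt(2)*s - 6)/(s^2 - 3*s - 40)
(4) = (w - 7)/(w^2 + 4*w - 21)
(5) = (4*z^2 - 4*z - 35)/(4*z^2 - 10*z + 4)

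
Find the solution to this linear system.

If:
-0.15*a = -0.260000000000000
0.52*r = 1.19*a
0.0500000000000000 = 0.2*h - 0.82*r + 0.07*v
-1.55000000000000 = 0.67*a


Then:
No Solution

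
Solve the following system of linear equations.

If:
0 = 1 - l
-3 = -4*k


Then:
k = 3/4
l = 1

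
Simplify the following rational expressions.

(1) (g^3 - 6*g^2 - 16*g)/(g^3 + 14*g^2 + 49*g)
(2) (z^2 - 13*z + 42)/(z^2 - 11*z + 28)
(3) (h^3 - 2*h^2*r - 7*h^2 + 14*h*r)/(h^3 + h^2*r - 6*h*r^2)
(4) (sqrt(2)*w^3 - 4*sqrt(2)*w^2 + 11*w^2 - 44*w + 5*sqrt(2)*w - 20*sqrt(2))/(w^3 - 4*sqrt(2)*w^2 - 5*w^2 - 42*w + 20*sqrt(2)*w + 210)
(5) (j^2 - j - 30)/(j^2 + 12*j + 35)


(1) = (g^2 - 6*g - 16)/(g^2 + 14*g + 49)
(2) = (z - 6)/(z - 4)
(3) = (h - 7)/(h + 3*r)
(4) = (sqrt(2)*w^3 + w^2*(11 - 4*sqrt(2)) + w*(-44 + 5*sqrt(2)) - 20*sqrt(2))/(w^3 + w^2*(-4*sqrt(2) - 5) + w*(-42 + 20*sqrt(2)) + 210)
(5) = (j - 6)/(j + 7)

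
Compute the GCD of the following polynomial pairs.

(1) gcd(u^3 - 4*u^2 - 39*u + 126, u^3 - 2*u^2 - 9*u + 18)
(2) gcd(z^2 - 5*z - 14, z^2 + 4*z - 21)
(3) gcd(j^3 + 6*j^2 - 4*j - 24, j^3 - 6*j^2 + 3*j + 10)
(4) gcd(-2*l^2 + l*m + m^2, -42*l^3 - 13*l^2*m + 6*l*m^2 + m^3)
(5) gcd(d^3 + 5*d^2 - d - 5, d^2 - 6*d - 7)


(1) = u - 3
(2) = 1
(3) = j - 2
(4) = gcd((-l + m)*(2*l + m), (-3*l + m)*(2*l + m)*(7*l + m)) = 2*l + m
(5) = gcd((d - 1)*(d + 1)*(d + 5), (d - 7)*(d + 1)) = d + 1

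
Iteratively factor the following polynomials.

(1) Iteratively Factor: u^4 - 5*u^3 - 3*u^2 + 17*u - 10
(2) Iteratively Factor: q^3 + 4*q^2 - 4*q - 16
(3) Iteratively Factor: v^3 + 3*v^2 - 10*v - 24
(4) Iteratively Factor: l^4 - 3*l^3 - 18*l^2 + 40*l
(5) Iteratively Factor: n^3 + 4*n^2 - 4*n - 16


(1) = (u + 2)*(u^3 - 7*u^2 + 11*u - 5) = (u - 1)*(u + 2)*(u^2 - 6*u + 5) = (u - 5)*(u - 1)*(u + 2)*(u - 1)
(2) = (q - 2)*(q^2 + 6*q + 8) = (q - 2)*(q + 4)*(q + 2)
(3) = (v + 2)*(v^2 + v - 12) = (v + 2)*(v + 4)*(v - 3)
(4) = (l + 4)*(l^3 - 7*l^2 + 10*l) = l*(l + 4)*(l^2 - 7*l + 10) = l*(l - 5)*(l + 4)*(l - 2)
(5) = (n + 2)*(n^2 + 2*n - 8) = (n - 2)*(n + 2)*(n + 4)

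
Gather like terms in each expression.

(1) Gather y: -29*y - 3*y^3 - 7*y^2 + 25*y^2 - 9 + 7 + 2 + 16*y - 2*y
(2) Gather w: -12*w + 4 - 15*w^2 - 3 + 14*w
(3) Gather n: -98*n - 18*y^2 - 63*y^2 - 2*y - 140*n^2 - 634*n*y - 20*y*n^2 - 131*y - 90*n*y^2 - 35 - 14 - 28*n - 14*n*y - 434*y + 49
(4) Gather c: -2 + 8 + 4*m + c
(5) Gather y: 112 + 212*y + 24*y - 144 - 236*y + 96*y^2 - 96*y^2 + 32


(1) = -3*y^3 + 18*y^2 - 15*y
(2) = -15*w^2 + 2*w + 1
(3) = n^2*(-20*y - 140) + n*(-90*y^2 - 648*y - 126) - 81*y^2 - 567*y
(4) = c + 4*m + 6
(5) = 0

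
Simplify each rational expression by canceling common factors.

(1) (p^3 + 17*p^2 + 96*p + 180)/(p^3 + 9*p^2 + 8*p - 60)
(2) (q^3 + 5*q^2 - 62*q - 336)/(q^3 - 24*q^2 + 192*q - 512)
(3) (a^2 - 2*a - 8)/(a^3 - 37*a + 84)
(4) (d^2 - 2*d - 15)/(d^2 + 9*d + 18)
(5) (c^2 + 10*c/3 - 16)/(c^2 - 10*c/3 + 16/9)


(1) = (p + 6)/(p - 2)
(2) = (q^2 + 13*q + 42)/(q^2 - 16*q + 64)
(3) = (a + 2)/(a^2 + 4*a - 21)
(4) = (d - 5)/(d + 6)
(5) = (3*c + 18)/(3*c - 2)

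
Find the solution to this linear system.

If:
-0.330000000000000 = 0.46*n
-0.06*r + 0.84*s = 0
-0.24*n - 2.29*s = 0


Then:
n = -0.72
r = 1.05
s = 0.08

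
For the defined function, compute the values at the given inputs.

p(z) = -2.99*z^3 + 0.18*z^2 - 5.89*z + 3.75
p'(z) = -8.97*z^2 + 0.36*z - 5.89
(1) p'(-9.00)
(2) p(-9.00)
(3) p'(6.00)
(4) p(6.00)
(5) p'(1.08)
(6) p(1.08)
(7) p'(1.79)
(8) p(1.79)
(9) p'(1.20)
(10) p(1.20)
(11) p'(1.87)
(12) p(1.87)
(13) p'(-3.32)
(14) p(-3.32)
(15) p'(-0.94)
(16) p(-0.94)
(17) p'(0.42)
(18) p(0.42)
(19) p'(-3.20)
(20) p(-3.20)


(1) = -735.70
(2) = 2251.05
(3) = -326.65
(4) = -670.95
(5) = -15.96
(6) = -6.17
(7) = -33.99
(8) = -23.37
(9) = -18.37
(10) = -8.23
(11) = -36.58
(12) = -26.19
(13) = -105.96
(14) = 134.71
(15) = -14.15
(16) = 11.93
(17) = -7.32
(18) = 1.09
(19) = -98.89
(20) = 122.42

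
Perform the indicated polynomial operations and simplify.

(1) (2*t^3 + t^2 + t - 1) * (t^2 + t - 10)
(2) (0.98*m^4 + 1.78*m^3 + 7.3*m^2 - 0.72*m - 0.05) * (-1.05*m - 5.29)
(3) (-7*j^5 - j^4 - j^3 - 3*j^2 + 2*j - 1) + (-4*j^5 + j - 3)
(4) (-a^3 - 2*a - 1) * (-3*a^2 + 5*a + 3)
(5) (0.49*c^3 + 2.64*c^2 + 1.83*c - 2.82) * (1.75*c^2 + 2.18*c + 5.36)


(1) = 2*t^5 + 3*t^4 - 18*t^3 - 10*t^2 - 11*t + 10
(2) = -1.029*m^5 - 7.0532*m^4 - 17.0812*m^3 - 37.861*m^2 + 3.8613*m + 0.2645
(3) = -11*j^5 - j^4 - j^3 - 3*j^2 + 3*j - 4
(4) = 3*a^5 - 5*a^4 + 3*a^3 - 7*a^2 - 11*a - 3
(5) = 0.8575*c^5 + 5.6882*c^4 + 11.5841*c^3 + 13.2048*c^2 + 3.6612*c - 15.1152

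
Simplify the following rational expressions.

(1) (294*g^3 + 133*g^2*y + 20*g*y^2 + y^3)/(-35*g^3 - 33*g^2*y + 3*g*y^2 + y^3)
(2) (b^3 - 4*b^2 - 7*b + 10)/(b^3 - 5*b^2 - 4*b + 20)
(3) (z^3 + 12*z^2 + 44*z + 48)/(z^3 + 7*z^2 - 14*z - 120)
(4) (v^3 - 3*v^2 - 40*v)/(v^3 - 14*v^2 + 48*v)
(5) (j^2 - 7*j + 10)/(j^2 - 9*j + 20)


(1) = (42*g^2 + 13*g*y + y^2)/(-5*g^2 - 4*g*y + y^2)
(2) = (b - 1)/(b - 2)
(3) = (z^2 + 6*z + 8)/(z^2 + z - 20)
(4) = (v + 5)/(v - 6)
(5) = (j - 2)/(j - 4)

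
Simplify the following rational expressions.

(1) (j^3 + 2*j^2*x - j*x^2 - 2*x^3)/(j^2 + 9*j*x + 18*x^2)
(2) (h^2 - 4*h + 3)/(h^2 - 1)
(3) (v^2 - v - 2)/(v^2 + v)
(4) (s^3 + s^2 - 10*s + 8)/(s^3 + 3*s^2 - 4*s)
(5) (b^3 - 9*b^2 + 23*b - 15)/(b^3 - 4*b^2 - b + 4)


(1) = (j^3 + 2*j^2*x - j*x^2 - 2*x^3)/(j^2 + 9*j*x + 18*x^2)
(2) = (h - 3)/(h + 1)
(3) = (v - 2)/v
(4) = (s - 2)/s
(5) = (b^2 - 8*b + 15)/(b^2 - 3*b - 4)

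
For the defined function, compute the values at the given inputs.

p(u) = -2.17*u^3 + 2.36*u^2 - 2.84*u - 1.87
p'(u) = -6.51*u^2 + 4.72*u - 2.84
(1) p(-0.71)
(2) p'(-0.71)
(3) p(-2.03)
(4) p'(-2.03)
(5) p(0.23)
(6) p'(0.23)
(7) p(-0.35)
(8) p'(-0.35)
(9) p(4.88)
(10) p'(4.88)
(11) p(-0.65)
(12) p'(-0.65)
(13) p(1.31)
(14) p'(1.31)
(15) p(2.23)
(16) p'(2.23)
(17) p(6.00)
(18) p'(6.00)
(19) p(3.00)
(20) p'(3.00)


(1) = 2.11
(2) = -9.47
(3) = 31.77
(4) = -39.25
(5) = -2.42
(6) = -2.10
(7) = -0.49
(8) = -5.29
(9) = -211.71
(10) = -134.84
(11) = 1.57
(12) = -8.66
(13) = -6.42
(14) = -7.83
(15) = -20.53
(16) = -24.69
(17) = -402.67
(18) = -208.88
(19) = -47.74
(20) = -47.27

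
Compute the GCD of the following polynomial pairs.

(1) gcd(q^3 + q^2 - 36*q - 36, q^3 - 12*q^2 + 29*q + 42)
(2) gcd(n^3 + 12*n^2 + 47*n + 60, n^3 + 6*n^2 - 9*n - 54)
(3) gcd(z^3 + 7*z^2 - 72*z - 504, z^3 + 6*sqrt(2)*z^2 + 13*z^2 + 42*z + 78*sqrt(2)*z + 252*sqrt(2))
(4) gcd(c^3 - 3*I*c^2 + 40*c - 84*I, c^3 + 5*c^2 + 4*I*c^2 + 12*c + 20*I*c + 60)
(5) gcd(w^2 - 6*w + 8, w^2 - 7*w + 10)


(1) = q^2 - 5*q - 6
(2) = gcd((n + 3)*(n + 4)*(n + 5), (n - 3)*(n + 3)*(n + 6)) = n + 3
(3) = z^2 + z*(7 + 6*sqrt(2)) + 42*sqrt(2)
(4) = c^2 + 4*I*c + 12
(5) = gcd((w - 4)*(w - 2), (w - 5)*(w - 2)) = w - 2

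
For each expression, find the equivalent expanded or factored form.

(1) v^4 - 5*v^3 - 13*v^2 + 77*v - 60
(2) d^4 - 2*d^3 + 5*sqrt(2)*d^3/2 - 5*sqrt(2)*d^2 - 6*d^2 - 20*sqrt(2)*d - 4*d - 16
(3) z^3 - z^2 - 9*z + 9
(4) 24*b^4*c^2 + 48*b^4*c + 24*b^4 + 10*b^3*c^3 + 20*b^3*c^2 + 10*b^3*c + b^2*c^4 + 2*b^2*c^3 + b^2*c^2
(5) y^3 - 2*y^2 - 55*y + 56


(1) = (v - 5)*(v - 3)*(v - 1)*(v + 4)
(2) = (d - 4)*(d + 2)*(d + sqrt(2)/2)*(d + 2*sqrt(2))
(3) = (z - 3)*(z - 1)*(z + 3)
(4) = (4*b + c)*(6*b + c)*(b*c + b)^2
(5) = (y - 8)*(y - 1)*(y + 7)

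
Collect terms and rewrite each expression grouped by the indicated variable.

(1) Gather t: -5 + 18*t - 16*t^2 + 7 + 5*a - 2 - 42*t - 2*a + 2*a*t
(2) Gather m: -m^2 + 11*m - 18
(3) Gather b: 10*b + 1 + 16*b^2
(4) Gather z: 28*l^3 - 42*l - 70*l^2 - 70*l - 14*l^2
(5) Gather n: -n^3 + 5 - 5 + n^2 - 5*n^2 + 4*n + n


(1) = 3*a - 16*t^2 + t*(2*a - 24)
(2) = -m^2 + 11*m - 18
(3) = 16*b^2 + 10*b + 1
(4) = 28*l^3 - 84*l^2 - 112*l
(5) = -n^3 - 4*n^2 + 5*n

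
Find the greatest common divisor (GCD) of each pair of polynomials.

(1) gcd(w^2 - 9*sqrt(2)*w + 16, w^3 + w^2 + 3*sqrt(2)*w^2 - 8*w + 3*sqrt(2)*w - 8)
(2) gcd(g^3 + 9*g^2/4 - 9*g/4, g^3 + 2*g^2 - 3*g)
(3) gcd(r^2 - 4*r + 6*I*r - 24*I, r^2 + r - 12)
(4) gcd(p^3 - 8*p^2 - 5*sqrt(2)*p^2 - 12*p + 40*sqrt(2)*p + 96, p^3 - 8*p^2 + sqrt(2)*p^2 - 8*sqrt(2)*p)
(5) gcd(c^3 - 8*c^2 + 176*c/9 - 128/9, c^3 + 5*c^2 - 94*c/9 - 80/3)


(1) = w - sqrt(2)
(2) = gcd(g*(g - 3/4)*(g + 3), g*(g - 1)*(g + 3)) = g^2 + 3*g
(3) = 1
(4) = gcd((p - 8)*(p - 6*sqrt(2))*(p + sqrt(2)), p*(p - 8)*(p + sqrt(2))) = p^2 + p*(-8 + sqrt(2)) - 8*sqrt(2)
(5) = gcd((c - 4)*(c - 8/3)*(c - 4/3), (c - 8/3)*(c + 5/3)*(c + 6)) = c - 8/3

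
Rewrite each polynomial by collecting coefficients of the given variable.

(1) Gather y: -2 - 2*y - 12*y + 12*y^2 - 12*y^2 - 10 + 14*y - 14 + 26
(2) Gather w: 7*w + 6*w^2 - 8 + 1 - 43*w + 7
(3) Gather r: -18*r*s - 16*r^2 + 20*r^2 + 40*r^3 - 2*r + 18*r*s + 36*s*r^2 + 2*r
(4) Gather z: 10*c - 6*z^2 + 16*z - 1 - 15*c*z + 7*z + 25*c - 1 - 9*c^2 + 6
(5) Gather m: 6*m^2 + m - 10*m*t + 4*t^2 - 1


(1) = 0
(2) = 6*w^2 - 36*w
(3) = 40*r^3 + r^2*(36*s + 4)
(4) = -9*c^2 + 35*c - 6*z^2 + z*(23 - 15*c) + 4
(5) = 6*m^2 + m*(1 - 10*t) + 4*t^2 - 1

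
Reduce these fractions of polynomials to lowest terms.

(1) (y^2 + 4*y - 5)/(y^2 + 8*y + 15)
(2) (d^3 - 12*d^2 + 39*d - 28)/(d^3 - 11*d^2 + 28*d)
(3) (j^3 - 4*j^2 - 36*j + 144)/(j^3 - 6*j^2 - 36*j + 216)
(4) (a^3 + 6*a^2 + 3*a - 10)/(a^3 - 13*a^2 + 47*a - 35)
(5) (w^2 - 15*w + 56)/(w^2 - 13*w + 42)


(1) = (y - 1)/(y + 3)
(2) = (d - 1)/d
(3) = (j - 4)/(j - 6)
(4) = (a^2 + 7*a + 10)/(a^2 - 12*a + 35)
(5) = (w - 8)/(w - 6)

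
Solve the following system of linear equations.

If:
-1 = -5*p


Then:
p = 1/5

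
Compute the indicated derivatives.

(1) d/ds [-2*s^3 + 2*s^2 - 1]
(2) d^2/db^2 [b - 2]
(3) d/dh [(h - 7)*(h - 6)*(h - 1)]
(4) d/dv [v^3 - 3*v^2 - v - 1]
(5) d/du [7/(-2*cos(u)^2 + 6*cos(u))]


(1) = 2*s*(2 - 3*s)
(2) = 0
(3) = 3*h^2 - 28*h + 55
(4) = 3*v^2 - 6*v - 1
(5) = 7*(3 - 2*cos(u))*sin(u)/(2*(cos(u) - 3)^2*cos(u)^2)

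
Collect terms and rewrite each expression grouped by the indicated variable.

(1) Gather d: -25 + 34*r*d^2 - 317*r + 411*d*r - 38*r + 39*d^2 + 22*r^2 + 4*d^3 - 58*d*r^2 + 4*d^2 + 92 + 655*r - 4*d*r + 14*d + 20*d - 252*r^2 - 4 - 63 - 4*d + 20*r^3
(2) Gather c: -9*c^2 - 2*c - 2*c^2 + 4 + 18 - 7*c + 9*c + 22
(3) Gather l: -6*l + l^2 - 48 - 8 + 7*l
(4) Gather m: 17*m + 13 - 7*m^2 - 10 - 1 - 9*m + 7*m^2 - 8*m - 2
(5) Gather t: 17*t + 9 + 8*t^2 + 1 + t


(1) = 4*d^3 + d^2*(34*r + 43) + d*(-58*r^2 + 407*r + 30) + 20*r^3 - 230*r^2 + 300*r
(2) = 44 - 11*c^2
(3) = l^2 + l - 56
(4) = 0
(5) = 8*t^2 + 18*t + 10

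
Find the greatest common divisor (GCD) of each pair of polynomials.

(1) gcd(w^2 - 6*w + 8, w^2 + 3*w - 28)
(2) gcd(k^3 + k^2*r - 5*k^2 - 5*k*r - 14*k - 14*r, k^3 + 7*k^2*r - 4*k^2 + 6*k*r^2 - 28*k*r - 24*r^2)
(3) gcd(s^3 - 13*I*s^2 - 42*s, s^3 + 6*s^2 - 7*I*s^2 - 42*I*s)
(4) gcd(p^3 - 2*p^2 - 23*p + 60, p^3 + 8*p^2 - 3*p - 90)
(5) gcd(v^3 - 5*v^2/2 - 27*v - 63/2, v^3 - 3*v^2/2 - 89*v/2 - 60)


(1) = w - 4
(2) = gcd((k - 7)*(k + 2)*(k + r), (k - 4)*(k + r)*(k + 6*r)) = k + r
(3) = s^2 - 7*I*s
(4) = gcd((p - 4)*(p - 3)*(p + 5), (p - 3)*(p + 5)*(p + 6)) = p^2 + 2*p - 15
(5) = gcd((v - 7)*(v + 3/2)*(v + 3), (v - 8)*(v + 3/2)*(v + 5)) = v + 3/2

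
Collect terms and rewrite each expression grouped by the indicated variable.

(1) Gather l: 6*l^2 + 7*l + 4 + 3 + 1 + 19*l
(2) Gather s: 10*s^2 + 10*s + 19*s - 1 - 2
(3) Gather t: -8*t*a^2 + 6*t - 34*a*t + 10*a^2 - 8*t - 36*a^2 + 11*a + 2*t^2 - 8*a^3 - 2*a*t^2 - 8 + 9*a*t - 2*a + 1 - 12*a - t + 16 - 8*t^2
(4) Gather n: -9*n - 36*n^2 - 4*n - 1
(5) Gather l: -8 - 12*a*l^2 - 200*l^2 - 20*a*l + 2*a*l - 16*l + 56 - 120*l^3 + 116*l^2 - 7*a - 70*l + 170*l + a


(1) = 6*l^2 + 26*l + 8
(2) = 10*s^2 + 29*s - 3
(3) = -8*a^3 - 26*a^2 - 3*a + t^2*(-2*a - 6) + t*(-8*a^2 - 25*a - 3) + 9
(4) = -36*n^2 - 13*n - 1
(5) = -6*a - 120*l^3 + l^2*(-12*a - 84) + l*(84 - 18*a) + 48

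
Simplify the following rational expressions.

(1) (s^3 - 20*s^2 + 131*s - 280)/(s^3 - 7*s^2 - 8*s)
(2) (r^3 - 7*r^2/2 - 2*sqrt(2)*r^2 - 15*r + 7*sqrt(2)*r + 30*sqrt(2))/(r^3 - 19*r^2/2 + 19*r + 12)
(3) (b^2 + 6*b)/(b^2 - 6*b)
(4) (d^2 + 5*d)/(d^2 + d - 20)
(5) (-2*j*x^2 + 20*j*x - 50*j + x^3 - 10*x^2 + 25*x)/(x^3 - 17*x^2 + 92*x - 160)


(1) = (s^2 - 12*s + 35)/(s^2 + s)
(2) = (4*r^2 + r*(10 - 8*sqrt(2)) - 20*sqrt(2))/(4*r^2 - 14*r - 8)
(3) = (b + 6)/(b - 6)
(4) = d/(d - 4)
(5) = (-2*j*x + 10*j + x^2 - 5*x)/(x^2 - 12*x + 32)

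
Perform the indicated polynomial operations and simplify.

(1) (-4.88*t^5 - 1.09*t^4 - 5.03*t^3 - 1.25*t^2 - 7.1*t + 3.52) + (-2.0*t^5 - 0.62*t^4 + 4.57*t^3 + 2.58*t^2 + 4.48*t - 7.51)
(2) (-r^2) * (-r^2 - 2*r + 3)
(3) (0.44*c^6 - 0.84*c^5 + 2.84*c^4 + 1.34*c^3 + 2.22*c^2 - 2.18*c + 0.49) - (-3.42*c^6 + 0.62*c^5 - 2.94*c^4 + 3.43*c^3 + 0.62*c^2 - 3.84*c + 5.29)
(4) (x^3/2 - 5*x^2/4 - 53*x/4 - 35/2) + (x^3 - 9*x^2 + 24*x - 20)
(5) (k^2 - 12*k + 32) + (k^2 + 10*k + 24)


(1) = -6.88*t^5 - 1.71*t^4 - 0.46*t^3 + 1.33*t^2 - 2.62*t - 3.99
(2) = r^4 + 2*r^3 - 3*r^2
(3) = 3.86*c^6 - 1.46*c^5 + 5.78*c^4 - 2.09*c^3 + 1.6*c^2 + 1.66*c - 4.8
(4) = 3*x^3/2 - 41*x^2/4 + 43*x/4 - 75/2
(5) = 2*k^2 - 2*k + 56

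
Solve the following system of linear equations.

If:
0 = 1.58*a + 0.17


Then:
a = -0.11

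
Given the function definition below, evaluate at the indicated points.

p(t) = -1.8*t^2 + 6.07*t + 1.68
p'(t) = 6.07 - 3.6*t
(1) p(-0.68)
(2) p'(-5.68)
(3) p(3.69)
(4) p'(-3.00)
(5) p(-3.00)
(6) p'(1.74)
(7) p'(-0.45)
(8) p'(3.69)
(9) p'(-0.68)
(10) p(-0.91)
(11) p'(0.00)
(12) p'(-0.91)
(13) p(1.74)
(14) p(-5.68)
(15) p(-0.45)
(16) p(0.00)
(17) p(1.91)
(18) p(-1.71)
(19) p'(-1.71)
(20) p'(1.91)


(1) = -3.28
(2) = 26.52
(3) = -0.43
(4) = 16.87
(5) = -32.73
(6) = -0.19
(7) = 7.69
(8) = -7.21
(9) = 8.52
(10) = -5.33
(11) = 6.07
(12) = 9.35
(13) = 6.79
(14) = -90.87
(15) = -1.42
(16) = 1.68
(17) = 6.71
(18) = -13.96
(19) = 12.23
(20) = -0.81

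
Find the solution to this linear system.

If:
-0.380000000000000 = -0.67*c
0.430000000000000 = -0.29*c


Then:
No Solution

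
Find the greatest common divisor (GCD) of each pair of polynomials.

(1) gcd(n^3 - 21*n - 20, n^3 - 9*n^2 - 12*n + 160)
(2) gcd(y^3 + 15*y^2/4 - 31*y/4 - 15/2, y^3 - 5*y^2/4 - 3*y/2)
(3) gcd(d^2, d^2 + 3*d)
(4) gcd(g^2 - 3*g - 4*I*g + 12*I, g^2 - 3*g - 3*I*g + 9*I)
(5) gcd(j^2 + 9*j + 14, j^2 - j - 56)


(1) = n^2 - n - 20
(2) = gcd((y - 2)*(y + 3/4)*(y + 5), y*(y - 2)*(y + 3/4)) = y^2 - 5*y/4 - 3/2
(3) = d
(4) = g - 3
(5) = gcd((j + 2)*(j + 7), (j - 8)*(j + 7)) = j + 7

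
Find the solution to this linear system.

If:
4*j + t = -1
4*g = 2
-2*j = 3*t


Then:
g = 1/2
j = -3/10
t = 1/5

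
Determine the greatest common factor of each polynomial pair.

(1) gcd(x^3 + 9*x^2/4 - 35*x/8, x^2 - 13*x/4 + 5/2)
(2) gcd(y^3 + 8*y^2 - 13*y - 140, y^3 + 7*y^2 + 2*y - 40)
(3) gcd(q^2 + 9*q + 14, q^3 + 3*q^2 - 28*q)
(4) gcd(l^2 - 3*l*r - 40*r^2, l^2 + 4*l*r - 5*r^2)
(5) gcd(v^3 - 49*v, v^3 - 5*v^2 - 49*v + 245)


(1) = gcd(x*(x - 5/4)*(x + 7/2), (x - 2)*(x - 5/4)) = x - 5/4
(2) = gcd((y - 4)*(y + 5)*(y + 7), (y - 2)*(y + 4)*(y + 5)) = y + 5
(3) = q + 7
(4) = gcd((l - 8*r)*(l + 5*r), (l - r)*(l + 5*r)) = l + 5*r
(5) = v^2 - 49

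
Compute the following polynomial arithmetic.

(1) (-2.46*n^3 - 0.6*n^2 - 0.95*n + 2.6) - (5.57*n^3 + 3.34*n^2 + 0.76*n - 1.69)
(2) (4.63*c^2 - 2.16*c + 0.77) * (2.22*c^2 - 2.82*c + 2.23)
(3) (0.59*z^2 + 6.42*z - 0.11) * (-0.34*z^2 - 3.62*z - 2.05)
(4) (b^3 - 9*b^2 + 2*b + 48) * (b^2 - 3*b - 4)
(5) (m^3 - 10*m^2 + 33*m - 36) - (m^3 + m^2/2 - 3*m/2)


(1) = -8.03*n^3 - 3.94*n^2 - 1.71*n + 4.29
(2) = 10.2786*c^4 - 17.8518*c^3 + 18.1255*c^2 - 6.9882*c + 1.7171
(3) = -0.2006*z^4 - 4.3186*z^3 - 24.4125*z^2 - 12.7628*z + 0.2255
(4) = b^5 - 12*b^4 + 25*b^3 + 78*b^2 - 152*b - 192
(5) = -21*m^2/2 + 69*m/2 - 36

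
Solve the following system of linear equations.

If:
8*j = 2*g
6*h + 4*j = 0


Then:
g = 4*j
h = -2*j/3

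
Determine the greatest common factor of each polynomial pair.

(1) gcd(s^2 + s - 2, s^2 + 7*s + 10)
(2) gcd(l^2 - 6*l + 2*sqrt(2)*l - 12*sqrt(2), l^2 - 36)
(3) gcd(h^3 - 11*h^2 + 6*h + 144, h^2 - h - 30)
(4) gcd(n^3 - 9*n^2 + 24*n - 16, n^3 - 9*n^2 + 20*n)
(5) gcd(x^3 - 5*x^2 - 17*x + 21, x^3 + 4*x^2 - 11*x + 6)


(1) = gcd((s - 1)*(s + 2), (s + 2)*(s + 5)) = s + 2
(2) = l - 6
(3) = gcd((h - 8)*(h - 6)*(h + 3), (h - 6)*(h + 5)) = h - 6
(4) = gcd((n - 4)^2*(n - 1), n*(n - 5)*(n - 4)) = n - 4
(5) = gcd((x - 7)*(x - 1)*(x + 3), (x - 1)^2*(x + 6)) = x - 1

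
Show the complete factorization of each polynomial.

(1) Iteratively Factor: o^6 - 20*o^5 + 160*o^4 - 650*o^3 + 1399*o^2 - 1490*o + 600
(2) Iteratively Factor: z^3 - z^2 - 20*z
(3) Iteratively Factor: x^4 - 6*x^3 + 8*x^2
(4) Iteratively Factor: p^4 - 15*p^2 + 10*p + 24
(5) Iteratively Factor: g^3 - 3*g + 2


(1) = (o - 4)*(o^5 - 16*o^4 + 96*o^3 - 266*o^2 + 335*o - 150) = (o - 4)*(o - 3)*(o^4 - 13*o^3 + 57*o^2 - 95*o + 50) = (o - 4)*(o - 3)*(o - 2)*(o^3 - 11*o^2 + 35*o - 25) = (o - 5)*(o - 4)*(o - 3)*(o - 2)*(o^2 - 6*o + 5) = (o - 5)^2*(o - 4)*(o - 3)*(o - 2)*(o - 1)
(2) = (z + 4)*(z^2 - 5*z) = z*(z + 4)*(z - 5)
(3) = (x - 4)*(x^3 - 2*x^2) = (x - 4)*(x - 2)*(x^2) = x*(x - 4)*(x - 2)*(x)
(4) = (p + 1)*(p^3 - p^2 - 14*p + 24) = (p - 3)*(p + 1)*(p^2 + 2*p - 8) = (p - 3)*(p + 1)*(p + 4)*(p - 2)
(5) = (g - 1)*(g^2 + g - 2) = (g - 1)*(g + 2)*(g - 1)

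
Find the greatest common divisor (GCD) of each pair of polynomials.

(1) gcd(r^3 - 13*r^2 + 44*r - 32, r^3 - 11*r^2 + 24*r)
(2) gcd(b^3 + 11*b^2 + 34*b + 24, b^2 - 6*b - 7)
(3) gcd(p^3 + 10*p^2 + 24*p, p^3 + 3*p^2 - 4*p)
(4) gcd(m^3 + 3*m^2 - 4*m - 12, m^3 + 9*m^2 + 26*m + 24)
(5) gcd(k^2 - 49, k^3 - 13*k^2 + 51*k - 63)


(1) = r - 8
(2) = gcd((b + 1)*(b + 4)*(b + 6), (b - 7)*(b + 1)) = b + 1
(3) = p^2 + 4*p
(4) = gcd((m - 2)*(m + 2)*(m + 3), (m + 2)*(m + 3)*(m + 4)) = m^2 + 5*m + 6
(5) = gcd((k - 7)*(k + 7), (k - 7)*(k - 3)^2) = k - 7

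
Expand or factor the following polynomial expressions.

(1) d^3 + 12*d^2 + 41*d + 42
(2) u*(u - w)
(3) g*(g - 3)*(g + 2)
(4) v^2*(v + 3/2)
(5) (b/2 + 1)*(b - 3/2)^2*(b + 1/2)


(1) = (d + 2)*(d + 3)*(d + 7)
(2) = u^2 - u*w
(3) = g^3 - g^2 - 6*g
(4) = v^3 + 3*v^2/2
(5) = b^4/2 - b^3/4 - 17*b^2/8 + 21*b/16 + 9/8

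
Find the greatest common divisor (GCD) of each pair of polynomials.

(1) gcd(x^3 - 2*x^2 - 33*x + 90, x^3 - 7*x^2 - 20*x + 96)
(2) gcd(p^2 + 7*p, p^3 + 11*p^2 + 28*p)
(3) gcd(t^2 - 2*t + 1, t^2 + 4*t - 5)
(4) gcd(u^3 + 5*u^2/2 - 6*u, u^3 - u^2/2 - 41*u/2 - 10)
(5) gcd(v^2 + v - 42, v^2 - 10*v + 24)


(1) = gcd((x - 5)*(x - 3)*(x + 6), (x - 8)*(x - 3)*(x + 4)) = x - 3
(2) = gcd(p*(p + 7), p*(p + 4)*(p + 7)) = p^2 + 7*p
(3) = t - 1
(4) = u + 4
(5) = gcd((v - 6)*(v + 7), (v - 6)*(v - 4)) = v - 6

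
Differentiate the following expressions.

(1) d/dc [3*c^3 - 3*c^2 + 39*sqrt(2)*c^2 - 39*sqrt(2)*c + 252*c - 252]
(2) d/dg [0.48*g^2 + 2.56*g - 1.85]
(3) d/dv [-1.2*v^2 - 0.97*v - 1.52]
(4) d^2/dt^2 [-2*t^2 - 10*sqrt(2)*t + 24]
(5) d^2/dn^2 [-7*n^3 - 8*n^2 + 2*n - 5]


(1) = 9*c^2 - 6*c + 78*sqrt(2)*c - 39*sqrt(2) + 252
(2) = 0.96*g + 2.56
(3) = -2.4*v - 0.97
(4) = -4
(5) = -42*n - 16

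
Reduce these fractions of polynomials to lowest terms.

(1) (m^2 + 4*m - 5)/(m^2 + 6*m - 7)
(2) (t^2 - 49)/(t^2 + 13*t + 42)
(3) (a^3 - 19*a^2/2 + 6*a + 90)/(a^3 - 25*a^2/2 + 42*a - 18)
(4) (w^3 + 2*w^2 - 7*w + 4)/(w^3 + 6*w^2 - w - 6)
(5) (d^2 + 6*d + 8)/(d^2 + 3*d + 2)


(1) = (m + 5)/(m + 7)
(2) = (t - 7)/(t + 6)
(3) = (2*a + 5)/(2*a - 1)
(4) = (w^2 + 3*w - 4)/(w^2 + 7*w + 6)
(5) = (d + 4)/(d + 1)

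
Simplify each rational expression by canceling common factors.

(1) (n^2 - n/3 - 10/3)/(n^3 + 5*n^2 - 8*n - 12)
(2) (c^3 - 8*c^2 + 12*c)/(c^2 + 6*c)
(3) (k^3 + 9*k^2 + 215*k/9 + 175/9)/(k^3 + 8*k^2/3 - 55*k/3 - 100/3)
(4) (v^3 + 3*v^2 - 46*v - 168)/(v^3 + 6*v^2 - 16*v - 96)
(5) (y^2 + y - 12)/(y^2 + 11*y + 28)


(1) = (3*n + 5)/(3*n^2 + 21*n + 18)
(2) = (c^2 - 8*c + 12)/(c + 6)
(3) = (3*k + 7)/(3*k - 12)
(4) = (v - 7)/(v - 4)
(5) = (y - 3)/(y + 7)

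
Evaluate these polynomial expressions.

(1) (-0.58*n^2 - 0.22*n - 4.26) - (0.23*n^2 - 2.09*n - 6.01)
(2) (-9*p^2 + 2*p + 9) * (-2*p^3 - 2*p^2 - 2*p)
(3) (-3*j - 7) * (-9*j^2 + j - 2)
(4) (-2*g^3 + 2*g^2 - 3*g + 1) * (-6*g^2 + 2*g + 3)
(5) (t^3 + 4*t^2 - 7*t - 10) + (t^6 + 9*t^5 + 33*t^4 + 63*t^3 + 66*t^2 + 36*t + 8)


(1) = -0.81*n^2 + 1.87*n + 1.75
(2) = 18*p^5 + 14*p^4 - 4*p^3 - 22*p^2 - 18*p
(3) = 27*j^3 + 60*j^2 - j + 14
(4) = 12*g^5 - 16*g^4 + 16*g^3 - 6*g^2 - 7*g + 3
(5) = t^6 + 9*t^5 + 33*t^4 + 64*t^3 + 70*t^2 + 29*t - 2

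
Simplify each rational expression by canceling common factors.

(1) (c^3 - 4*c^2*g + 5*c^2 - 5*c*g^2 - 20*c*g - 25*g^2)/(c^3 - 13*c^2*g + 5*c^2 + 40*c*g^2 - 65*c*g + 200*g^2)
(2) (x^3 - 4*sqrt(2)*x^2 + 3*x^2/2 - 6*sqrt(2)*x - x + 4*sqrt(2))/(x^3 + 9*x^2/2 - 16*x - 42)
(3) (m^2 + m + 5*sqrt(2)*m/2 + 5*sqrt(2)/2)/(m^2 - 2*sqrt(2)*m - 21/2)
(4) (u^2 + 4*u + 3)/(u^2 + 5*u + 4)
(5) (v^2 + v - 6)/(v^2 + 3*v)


(1) = (c + g)/(c - 8*g)
(2) = (4*x^2 + x*(-16*sqrt(2) - 2) + 8*sqrt(2))/(4*x^2 + 10*x - 84)
(3) = (4*m^2 + m*(4 + 10*sqrt(2)) + 10*sqrt(2))/(4*m^2 - 8*sqrt(2)*m - 42)
(4) = (u + 3)/(u + 4)
(5) = (v - 2)/v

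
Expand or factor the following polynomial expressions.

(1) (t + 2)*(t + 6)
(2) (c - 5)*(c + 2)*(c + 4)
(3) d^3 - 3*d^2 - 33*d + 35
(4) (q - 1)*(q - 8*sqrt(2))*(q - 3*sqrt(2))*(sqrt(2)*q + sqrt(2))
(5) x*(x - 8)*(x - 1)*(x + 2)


(1) = t^2 + 8*t + 12
(2) = c^3 + c^2 - 22*c - 40
(3) = (d - 7)*(d - 1)*(d + 5)
(4) = sqrt(2)*q^4 - 22*q^3 + 47*sqrt(2)*q^2 + 22*q - 48*sqrt(2)
(5) = x^4 - 7*x^3 - 10*x^2 + 16*x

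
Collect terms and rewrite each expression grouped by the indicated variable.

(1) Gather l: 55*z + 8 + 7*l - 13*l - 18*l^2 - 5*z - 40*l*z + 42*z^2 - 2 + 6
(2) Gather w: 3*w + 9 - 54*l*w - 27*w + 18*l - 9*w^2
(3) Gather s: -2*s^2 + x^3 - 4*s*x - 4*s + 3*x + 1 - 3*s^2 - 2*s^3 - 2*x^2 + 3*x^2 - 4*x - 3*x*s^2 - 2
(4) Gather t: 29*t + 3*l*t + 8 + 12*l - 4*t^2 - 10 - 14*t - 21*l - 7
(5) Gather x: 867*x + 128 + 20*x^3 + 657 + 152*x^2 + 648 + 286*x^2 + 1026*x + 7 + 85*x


(1) = -18*l^2 + l*(-40*z - 6) + 42*z^2 + 50*z + 12
(2) = 18*l - 9*w^2 + w*(-54*l - 24) + 9
(3) = -2*s^3 + s^2*(-3*x - 5) + s*(-4*x - 4) + x^3 + x^2 - x - 1
(4) = -9*l - 4*t^2 + t*(3*l + 15) - 9
(5) = 20*x^3 + 438*x^2 + 1978*x + 1440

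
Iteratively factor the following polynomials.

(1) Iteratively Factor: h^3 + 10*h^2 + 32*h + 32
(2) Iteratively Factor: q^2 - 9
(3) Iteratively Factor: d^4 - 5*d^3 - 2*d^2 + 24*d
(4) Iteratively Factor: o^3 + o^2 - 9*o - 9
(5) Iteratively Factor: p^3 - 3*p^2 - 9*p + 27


(1) = (h + 4)*(h^2 + 6*h + 8) = (h + 4)^2*(h + 2)
(2) = (q + 3)*(q - 3)
(3) = (d - 4)*(d^3 - d^2 - 6*d) = d*(d - 4)*(d^2 - d - 6) = d*(d - 4)*(d - 3)*(d + 2)
(4) = (o + 3)*(o^2 - 2*o - 3) = (o + 1)*(o + 3)*(o - 3)
(5) = (p - 3)*(p^2 - 9) = (p - 3)*(p + 3)*(p - 3)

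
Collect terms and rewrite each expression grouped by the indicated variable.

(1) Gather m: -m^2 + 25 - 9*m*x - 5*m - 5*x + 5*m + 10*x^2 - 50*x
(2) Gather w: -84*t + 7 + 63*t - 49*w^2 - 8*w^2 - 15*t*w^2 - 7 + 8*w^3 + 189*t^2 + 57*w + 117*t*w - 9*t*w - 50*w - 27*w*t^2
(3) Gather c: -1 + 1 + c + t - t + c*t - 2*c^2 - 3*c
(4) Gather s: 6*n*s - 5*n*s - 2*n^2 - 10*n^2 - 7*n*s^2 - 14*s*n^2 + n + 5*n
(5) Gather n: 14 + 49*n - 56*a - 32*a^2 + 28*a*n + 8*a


(1) = -m^2 - 9*m*x + 10*x^2 - 55*x + 25
(2) = 189*t^2 - 21*t + 8*w^3 + w^2*(-15*t - 57) + w*(-27*t^2 + 108*t + 7)
(3) = -2*c^2 + c*(t - 2)
(4) = -12*n^2 - 7*n*s^2 + 6*n + s*(-14*n^2 + n)
(5) = -32*a^2 - 48*a + n*(28*a + 49) + 14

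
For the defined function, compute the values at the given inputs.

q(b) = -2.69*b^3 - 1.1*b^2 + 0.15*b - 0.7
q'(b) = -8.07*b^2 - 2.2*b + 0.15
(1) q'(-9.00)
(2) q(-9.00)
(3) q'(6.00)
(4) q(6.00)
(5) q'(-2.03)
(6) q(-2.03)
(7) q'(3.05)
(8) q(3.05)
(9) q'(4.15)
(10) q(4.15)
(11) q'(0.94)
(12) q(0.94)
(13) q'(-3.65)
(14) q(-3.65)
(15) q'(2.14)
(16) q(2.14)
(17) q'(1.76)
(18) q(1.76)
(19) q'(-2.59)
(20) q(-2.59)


(1) = -633.72
(2) = 1869.86
(3) = -303.57
(4) = -620.44
(5) = -28.64
(6) = 16.97
(7) = -81.63
(8) = -86.80
(9) = -147.97
(10) = -211.29
(11) = -9.05
(12) = -3.77
(13) = -99.33
(14) = 114.90
(15) = -41.52
(16) = -31.78
(17) = -28.72
(18) = -18.51
(19) = -48.29
(20) = 38.27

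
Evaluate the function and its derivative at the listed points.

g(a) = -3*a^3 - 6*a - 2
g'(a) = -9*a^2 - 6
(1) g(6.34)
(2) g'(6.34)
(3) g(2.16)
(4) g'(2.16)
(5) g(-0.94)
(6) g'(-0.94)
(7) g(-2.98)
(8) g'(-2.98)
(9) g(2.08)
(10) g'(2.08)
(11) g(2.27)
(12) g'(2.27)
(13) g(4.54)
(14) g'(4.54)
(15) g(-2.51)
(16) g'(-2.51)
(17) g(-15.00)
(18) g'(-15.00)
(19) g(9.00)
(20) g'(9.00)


(1) = -804.56
(2) = -367.76
(3) = -45.19
(4) = -47.99
(5) = 6.13
(6) = -13.95
(7) = 95.27
(8) = -85.92
(9) = -41.48
(10) = -44.94
(11) = -50.71
(12) = -52.38
(13) = -309.97
(14) = -191.50
(15) = 60.50
(16) = -62.70
(17) = 10213.00
(18) = -2031.00
(19) = -2243.00
(20) = -735.00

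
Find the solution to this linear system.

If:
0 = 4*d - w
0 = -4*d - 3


Then:
d = -3/4
w = -3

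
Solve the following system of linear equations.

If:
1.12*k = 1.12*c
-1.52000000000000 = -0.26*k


Then:
c = 5.85
k = 5.85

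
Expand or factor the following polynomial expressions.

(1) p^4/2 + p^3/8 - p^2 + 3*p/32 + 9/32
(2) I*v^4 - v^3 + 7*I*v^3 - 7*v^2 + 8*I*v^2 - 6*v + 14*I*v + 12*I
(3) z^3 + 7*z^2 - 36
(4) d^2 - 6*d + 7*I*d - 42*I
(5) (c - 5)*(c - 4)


(1) = (p/2 + 1/4)*(p - 1)*(p - 3/4)*(p + 3/2)
(2) = (v + 6)*(v - I)*(v + 2*I)*(I*v + I)
(3) = (z - 2)*(z + 3)*(z + 6)
(4) = (d - 6)*(d + 7*I)
(5) = c^2 - 9*c + 20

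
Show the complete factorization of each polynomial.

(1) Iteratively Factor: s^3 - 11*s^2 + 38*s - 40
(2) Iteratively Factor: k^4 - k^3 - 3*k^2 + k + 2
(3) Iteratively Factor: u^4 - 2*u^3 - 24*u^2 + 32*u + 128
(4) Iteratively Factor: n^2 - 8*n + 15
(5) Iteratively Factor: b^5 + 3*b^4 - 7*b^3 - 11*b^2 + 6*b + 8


(1) = (s - 4)*(s^2 - 7*s + 10) = (s - 5)*(s - 4)*(s - 2)
(2) = (k - 1)*(k^3 - 3*k - 2) = (k - 1)*(k + 1)*(k^2 - k - 2) = (k - 2)*(k - 1)*(k + 1)*(k + 1)
(3) = (u + 2)*(u^3 - 4*u^2 - 16*u + 64) = (u + 2)*(u + 4)*(u^2 - 8*u + 16) = (u - 4)*(u + 2)*(u + 4)*(u - 4)
(4) = (n - 5)*(n - 3)
(5) = (b + 4)*(b^4 - b^3 - 3*b^2 + b + 2) = (b - 1)*(b + 4)*(b^3 - 3*b - 2) = (b - 1)*(b + 1)*(b + 4)*(b^2 - b - 2) = (b - 2)*(b - 1)*(b + 1)*(b + 4)*(b + 1)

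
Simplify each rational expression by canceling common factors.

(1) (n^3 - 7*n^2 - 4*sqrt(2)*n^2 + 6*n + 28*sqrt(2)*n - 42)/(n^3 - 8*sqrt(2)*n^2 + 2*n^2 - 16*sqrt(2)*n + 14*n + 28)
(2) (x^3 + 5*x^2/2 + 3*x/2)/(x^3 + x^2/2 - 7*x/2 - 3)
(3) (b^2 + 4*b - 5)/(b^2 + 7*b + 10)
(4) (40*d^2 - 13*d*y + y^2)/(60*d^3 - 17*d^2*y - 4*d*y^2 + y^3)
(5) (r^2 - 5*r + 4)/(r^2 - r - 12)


(1) = (n^2 + n*(-7 - 3*sqrt(2)) + 21*sqrt(2))/(n^2 + n*(2 - 7*sqrt(2)) - 14*sqrt(2))
(2) = x/(x - 2)
(3) = (b - 1)/(b + 2)
(4) = (-8*d + y)/(-12*d^2 + d*y + y^2)
(5) = (r - 1)/(r + 3)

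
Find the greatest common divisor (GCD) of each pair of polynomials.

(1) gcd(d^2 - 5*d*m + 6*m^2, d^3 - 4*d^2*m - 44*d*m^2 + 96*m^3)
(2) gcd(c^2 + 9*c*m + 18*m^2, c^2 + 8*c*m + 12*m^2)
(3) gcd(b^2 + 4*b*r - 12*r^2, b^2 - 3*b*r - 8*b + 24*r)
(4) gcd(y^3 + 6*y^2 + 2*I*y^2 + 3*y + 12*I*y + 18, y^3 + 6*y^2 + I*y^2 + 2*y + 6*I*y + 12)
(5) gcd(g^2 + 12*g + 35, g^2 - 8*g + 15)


(1) = gcd((d - 3*m)*(d - 2*m), (d - 8*m)*(d - 2*m)*(d + 6*m)) = d - 2*m
(2) = c + 6*m
(3) = 1
(4) = gcd((y + 6)*(y - I)*(y + 3*I), (y + 6)*(y - I)*(y + 2*I)) = y^2 + y*(6 - I) - 6*I
(5) = 1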